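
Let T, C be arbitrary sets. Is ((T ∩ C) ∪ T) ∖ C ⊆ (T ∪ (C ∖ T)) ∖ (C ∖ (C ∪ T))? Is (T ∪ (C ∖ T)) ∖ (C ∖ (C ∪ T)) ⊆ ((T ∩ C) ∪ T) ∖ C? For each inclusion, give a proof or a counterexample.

The sets are not equal: only the forward inclusion holds.

(⊆) Let x ∈ ((T ∩ C) ∪ T) ∖ C. Then x ∈ T and x ∉ C, from which x ∈ (T ∪ (C ∖ T)) ∖ (C ∖ (C ∪ T)).

(⊇) This inclusion fails. Take T = ∅, C = {1}; then 1 ∈ (T ∪ (C ∖ T)) ∖ (C ∖ (C ∪ T)) but 1 ∉ ((T ∩ C) ∪ T) ∖ C.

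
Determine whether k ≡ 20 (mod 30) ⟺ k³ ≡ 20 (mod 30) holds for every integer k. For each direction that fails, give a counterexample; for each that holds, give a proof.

(⟹) Suppose k ≡ 20 (mod 30). Write k = 30j + 20. Then (30j + 20)³ = 27000j³ + 54000j² + 36000j + 8000 = 30(900j³ + 1800j² + 1200j + 266) + 20, so k³ ≡ 20 (mod 30).

(⟸) Conversely, suppose k³ ≡ 20 (mod 30). The only residue r in {0, …, 29} with r³ ≡ 20 (mod 30) is r = 20, so k ≡ 20 (mod 30).

The biconditional holds.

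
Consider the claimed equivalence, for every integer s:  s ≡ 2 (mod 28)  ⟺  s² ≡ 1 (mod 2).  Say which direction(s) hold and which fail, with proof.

Both directions fail.

[⇒] This fails: take s = 2. Then 2 ≡ 2 (mod 28), but 2² = 4 ≡ 0 (mod 2), not 1.

[⇐] This fails: take s = 1. Then 1² = 1 ≡ 1 (mod 2), yet 1 ≡ 1 (mod 28), not 2.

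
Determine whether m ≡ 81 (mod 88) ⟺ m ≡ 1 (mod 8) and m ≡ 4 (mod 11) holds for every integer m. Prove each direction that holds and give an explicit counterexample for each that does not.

The biconditional holds.

(⇒) Suppose m ≡ 81 (mod 88); write m = 88j + 81. Since 8 ∣ 88, reducing mod 8 gives m ≡ 81 ≡ 1 (mod 8); since 11 ∣ 88, reducing mod 11 gives m ≡ 81 ≡ 4 (mod 11).

(⇐) Conversely, if m ≡ 1 (mod 8) and m ≡ 4 (mod 11), then by the Chinese remainder theorem m ≡ 81 (mod 88). This is exactly m ≡ 81 (mod 88).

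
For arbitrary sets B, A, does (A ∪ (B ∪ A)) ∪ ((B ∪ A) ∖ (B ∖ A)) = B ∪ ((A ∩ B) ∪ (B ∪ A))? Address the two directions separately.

Both inclusions hold.

Forward inclusion. Let x ∈ (A ∪ (B ∪ A)) ∪ ((B ∪ A) ∖ (B ∖ A)). Then either x ∈ B and x ∉ A; or x ∈ A and x ∉ B; or x ∈ B ∩ A. In each case x ∈ B ∪ ((A ∩ B) ∪ (B ∪ A)), so (A ∪ (B ∪ A)) ∪ ((B ∪ A) ∖ (B ∖ A)) ⊆ B ∪ ((A ∩ B) ∪ (B ∪ A)).

Reverse inclusion. Let x ∈ B ∪ ((A ∩ B) ∪ (B ∪ A)). Then either x ∈ B and x ∉ A; or x ∈ A and x ∉ B; or x ∈ B ∩ A. In each case x ∈ (A ∪ (B ∪ A)) ∪ ((B ∪ A) ∖ (B ∖ A)), so B ∪ ((A ∩ B) ∪ (B ∪ A)) ⊆ (A ∪ (B ∪ A)) ∪ ((B ∪ A) ∖ (B ∖ A)).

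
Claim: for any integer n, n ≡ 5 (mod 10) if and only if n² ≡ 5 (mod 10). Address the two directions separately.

Forward direction. Suppose n ≡ 5 (mod 10). Write n = 10j + 5. Then (10j + 5)² = 100j² + 100j + 25 = 10(10j² + 10j + 2) + 5, so n² ≡ 5 (mod 10).

Converse. For the converse, argue contrapositively. If n ≢ 5 (mod 10), then n is congruent to one of 0, 1, 2, 3, 4, 6, 7, 8, 9 modulo 10, and these give n² ≡ 0, 1, 4, 9, 6, 6, 9, 4, 1 respectively — never 5.

Equivalent; both directions hold.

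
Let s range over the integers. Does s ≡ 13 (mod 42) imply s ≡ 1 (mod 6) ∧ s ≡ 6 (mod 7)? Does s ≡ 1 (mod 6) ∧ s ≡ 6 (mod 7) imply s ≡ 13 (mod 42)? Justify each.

[⇐] If s ≡ 1 (mod 6) and s ≡ 6 (mod 7), then by the Chinese remainder theorem s ≡ 13 (mod 42). This is exactly s ≡ 13 (mod 42).

[⇒] Suppose s ≡ 13 (mod 42); write s = 42j + 13. Since 6 ∣ 42, reducing mod 6 gives s ≡ 13 ≡ 1 (mod 6); since 7 ∣ 42, reducing mod 7 gives s ≡ 13 ≡ 6 (mod 7).

Both directions hold.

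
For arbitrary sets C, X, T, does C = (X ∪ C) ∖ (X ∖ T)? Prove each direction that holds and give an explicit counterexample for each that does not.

(⟹) This inclusion fails. Take C = {1}, X = {1}, T = ∅; then 1 ∈ C but 1 ∉ (X ∪ C) ∖ (X ∖ T).

(⟸) This inclusion fails. Take C = ∅, X = {1}, T = {1}; then 1 ∈ (X ∪ C) ∖ (X ∖ T) but 1 ∉ C.

(⊆) fails and (⊇) fails.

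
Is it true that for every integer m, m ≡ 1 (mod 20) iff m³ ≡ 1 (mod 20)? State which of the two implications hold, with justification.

Equivalent; both directions hold.

(⟹) Suppose m ≡ 1 (mod 20). Write m = 20j + 1. Then (20j + 1)³ = 8000j³ + 1200j² + 60j + 1 = 20(400j³ + 60j² + 3j) + 1, so m³ ≡ 1 (mod 20).

(⟸) Conversely, suppose m³ ≡ 1 (mod 20). The only residue r in {0, …, 19} with r³ ≡ 1 (mod 20) is r = 1, so m ≡ 1 (mod 20).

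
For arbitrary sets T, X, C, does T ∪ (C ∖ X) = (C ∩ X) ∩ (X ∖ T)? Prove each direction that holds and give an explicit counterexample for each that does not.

Neither inclusion holds.

Forward inclusion. This inclusion fails. Take T = {1}, X = ∅, C = ∅; then 1 ∈ T ∪ (C ∖ X) but 1 ∉ (C ∩ X) ∩ (X ∖ T).

Reverse inclusion. This inclusion fails. Take T = ∅, X = {1}, C = {1}; then 1 ∈ (C ∩ X) ∩ (X ∖ T) but 1 ∉ T ∪ (C ∖ X).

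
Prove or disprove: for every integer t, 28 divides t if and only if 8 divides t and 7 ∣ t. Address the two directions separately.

The forward direction fails; the converse holds.

(⟹) This fails: take t = 28. Certainly 28 ∣ 28, but 8 ∤ 28.

(⟸) Suppose 8 ∣ t and 7 ∣ t. Any common multiple of 8 and 7 is a multiple of their lcm; here gcd(8, 7) = 1, so lcm(8, 7) = 8·7 = 56, so 56 ∣ t. Since 28 ∣ 56, it follows that 28 ∣ t.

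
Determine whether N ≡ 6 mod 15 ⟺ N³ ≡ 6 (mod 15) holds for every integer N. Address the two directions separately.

The biconditional holds.

Forward direction. Suppose N ≡ 6 mod 15. Write N = 15j + 6. Then (15j + 6)³ = 3375j³ + 4050j² + 1620j + 216 = 15(225j³ + 270j² + 108j + 14) + 6, so N³ ≡ 6 (mod 15).

Converse. Suppose N³ ≡ 6 (mod 15). The only residue r in {0, …, 14} with r³ ≡ 6 (mod 15) is r = 6, so N ≡ 6 (mod 15).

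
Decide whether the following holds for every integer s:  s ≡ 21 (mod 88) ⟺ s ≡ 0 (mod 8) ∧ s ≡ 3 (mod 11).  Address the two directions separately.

(⟹) This fails: s = 21 gives 21 ≡ 21 (mod 88) but 21 ≡ 5 (mod 8), so the conjunction on the right does not hold.

(⟸) This fails: s = 80 satisfies both congruences on the right (80 ≡ 0 mod 8 and 80 ≡ 3 mod 11) yet 80 ≡ 80 (mod 88), not 21.

Both directions fail.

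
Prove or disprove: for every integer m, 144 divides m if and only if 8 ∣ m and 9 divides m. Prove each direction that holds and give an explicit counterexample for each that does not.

[⇒] If 144 ∣ m, write m = 144q. Since 144 = 18·8, m = 8·(18q), so 8 ∣ m; and since 144 = 16·9, m = 9·(16q), so 9 ∣ m.

[⇐] This fails: take m = 72. Both 8 ∣ 72 and 9 ∣ 72, yet 72 is not a multiple of 144 (since 72 = 0·144 + 72), so 144 ∤ 72.

Only the forward implication holds.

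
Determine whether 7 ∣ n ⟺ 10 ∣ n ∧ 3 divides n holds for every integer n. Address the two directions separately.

(⇒) This fails: take n = 7. Certainly 7 ∣ 7, but 10 ∤ 7.

(⇐) This fails: take n = 30. Both 10 ∣ 30 and 3 ∣ 30, yet 30 is not a multiple of 7 (since 30 = 4·7 + 2), so 7 ∤ 30.

(⇒) fails and (⇐) fails.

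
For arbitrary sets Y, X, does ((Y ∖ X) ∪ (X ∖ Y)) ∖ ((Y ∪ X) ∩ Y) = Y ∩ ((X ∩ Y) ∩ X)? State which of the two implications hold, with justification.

Forward inclusion. This inclusion fails. Take Y = ∅, X = {1}; then 1 ∈ ((Y ∖ X) ∪ (X ∖ Y)) ∖ ((Y ∪ X) ∩ Y) but 1 ∉ Y ∩ ((X ∩ Y) ∩ X).

Reverse inclusion. This inclusion fails. Take Y = {1}, X = {1}; then 1 ∈ Y ∩ ((X ∩ Y) ∩ X) but 1 ∉ ((Y ∖ X) ∪ (X ∖ Y)) ∖ ((Y ∪ X) ∩ Y).

(⊆) fails and (⊇) fails.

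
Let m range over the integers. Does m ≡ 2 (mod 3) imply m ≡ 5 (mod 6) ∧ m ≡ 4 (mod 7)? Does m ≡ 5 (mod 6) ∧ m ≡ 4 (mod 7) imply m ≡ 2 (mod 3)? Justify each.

Only the reverse direction holds.

Forward direction. This fails: m = 32 gives 32 ≡ 2 (mod 3) but 32 ≡ 2 (mod 6), so the conjunction on the right does not hold.

Converse. If m ≡ 5 (mod 6) and m ≡ 4 (mod 7), then by the Chinese remainder theorem m ≡ 11 (mod 42). Since 11 ≡ 2 (mod 3) and 3 ∣ 42, we get m ≡ 2 (mod 3).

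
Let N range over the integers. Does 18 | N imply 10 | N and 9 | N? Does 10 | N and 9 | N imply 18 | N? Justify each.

Only the reverse direction holds.

(→) This fails: take N = 18. Certainly 18 ∣ 18, but 10 ∤ 18.

(←) Suppose 10 ∣ N and 9 ∣ N. Any common multiple of 10 and 9 is a multiple of their lcm; here gcd(10, 9) = 1, so lcm(10, 9) = 10·9 = 90, so 90 ∣ N. Since 18 ∣ 90, it follows that 18 ∣ N.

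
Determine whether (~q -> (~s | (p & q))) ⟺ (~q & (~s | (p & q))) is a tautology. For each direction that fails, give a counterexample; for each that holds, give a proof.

Only the reverse direction holds.

(⟸) Assume the antecedent. If p is true, the antecedent forces (p = T, q = F, s = F), and ~q -> (~s | (p & q)) holds there. If p is false, the antecedent forces (p = F, q = F, s = F), and ~q -> (~s | (p & q)) holds there. Either way ~q -> (~s | (p & q)) holds.

(⟹) This fails. Under p = F, q = T, s = F, the left side is true but the right side is false.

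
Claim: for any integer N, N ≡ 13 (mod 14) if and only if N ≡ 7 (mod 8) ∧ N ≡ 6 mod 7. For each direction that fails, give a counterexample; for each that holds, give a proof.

Not equivalent: only (⇐) holds.

(⟹) This fails: N = 41 gives 41 ≡ 13 (mod 14) but 41 ≡ 1 (mod 8), so the conjunction on the right does not hold.

(⟸) Conversely, if N ≡ 7 (mod 8) and N ≡ 6 (mod 7), then by the Chinese remainder theorem N ≡ 55 (mod 56). Since 55 ≡ 13 (mod 14) and 14 ∣ 56, we get N ≡ 13 (mod 14).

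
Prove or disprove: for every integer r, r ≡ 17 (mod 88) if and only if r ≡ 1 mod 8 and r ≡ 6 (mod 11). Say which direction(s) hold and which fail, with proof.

[⇐] If r ≡ 1 (mod 8) and r ≡ 6 (mod 11), then by the Chinese remainder theorem r ≡ 17 (mod 88). This is exactly r ≡ 17 (mod 88).

[⇒] Suppose r ≡ 17 (mod 88); write r = 88j + 17. Since 8 ∣ 88, reducing mod 8 gives r ≡ 17 ≡ 1 (mod 8); since 11 ∣ 88, reducing mod 11 gives r ≡ 17 ≡ 6 (mod 11).

Both implications hold.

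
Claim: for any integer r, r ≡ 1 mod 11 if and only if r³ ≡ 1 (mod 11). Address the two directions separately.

Both directions hold.

(→) Suppose r ≡ 1 mod 11. Write r = 11j + 1. Then (11j + 1)³ = 1331j³ + 363j² + 33j + 1 = 11(121j³ + 33j² + 3j) + 1, so r³ ≡ 1 (mod 11).

(←) For the converse, argue contrapositively. If r ≢ 1 (mod 11), then r is congruent to one of 0, 2, 3, 4, 5, 6, 7, 8, 9, 10 modulo 11, and these give r³ ≡ 0, 8, 5, 9, 4, 7, 2, 6, 3, 10 respectively — never 1.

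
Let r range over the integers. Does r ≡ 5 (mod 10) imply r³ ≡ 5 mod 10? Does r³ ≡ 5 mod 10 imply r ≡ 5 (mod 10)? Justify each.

Both directions hold; the statement is true.

(→) Suppose r ≡ 5 (mod 10). Write r = 10j + 5. Then (10j + 5)³ = 1000j³ + 1500j² + 750j + 125 = 10(100j³ + 150j² + 75j + 12) + 5, so r³ ≡ 5 (mod 10).

(←) For the converse, argue contrapositively. If r ≢ 5 (mod 10), then r is congruent to one of 0, 1, 2, 3, 4, 6, 7, 8, 9 modulo 10, and these give r³ ≡ 0, 1, 8, 7, 4, 6, 3, 2, 9 respectively — never 5.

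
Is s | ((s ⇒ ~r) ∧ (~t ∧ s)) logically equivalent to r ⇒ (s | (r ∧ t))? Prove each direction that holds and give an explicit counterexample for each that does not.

(→) Assume the antecedent. If r is true, the antecedent forces (r = T, s = T, t = F) or (r = T, s = T, t = T), and r ⇒ (s | (r ∧ t)) holds there. If r is false, r ⇒ (s | (r ∧ t)) reduces to true regardless of the other variables. Either way r ⇒ (s | (r ∧ t)) holds.

(←) This fails. Under r = F, s = F, t = F, the left side is false but the right side is true.

Only the forward implication holds.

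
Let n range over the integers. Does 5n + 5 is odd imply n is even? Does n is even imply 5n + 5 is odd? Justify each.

Equivalent; both directions hold.

[⇐] Suppose n is even; write n = 2j. Then 5n + 5 = 5·(2j) + 5 = 2·5j + 5, which is odd.

[⇒] Suppose 5n + 5 is odd. Since 5 is odd, 5n and n have the same parity, so 5n + 5 ≡ n + 5 (mod 2). As 5 is odd, 5n + 5 is odd exactly when n is even. Thus n is even.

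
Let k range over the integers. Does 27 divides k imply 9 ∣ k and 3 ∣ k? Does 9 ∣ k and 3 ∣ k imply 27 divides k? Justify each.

(⇒) If 27 ∣ k, write k = 27q. Since 27 = 3·9, k = 9·(3q), so 9 ∣ k; and since 27 = 9·3, k = 3·(9q), so 3 ∣ k.

(⇐) This fails: take k = 9. Both 9 ∣ 9 and 3 ∣ 9, yet 9 is not a multiple of 27 (since 9 = 0·27 + 9), so 27 ∤ 9.

(⇒) holds; (⇐) fails.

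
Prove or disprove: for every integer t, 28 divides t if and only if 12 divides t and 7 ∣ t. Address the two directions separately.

Only the reverse direction holds.

[⇒] This fails: take t = 28. Certainly 28 ∣ 28, but 12 ∤ 28.

[⇐] Suppose 12 ∣ t and 7 ∣ t. Any common multiple of 12 and 7 is a multiple of their lcm; here gcd(12, 7) = 1, so lcm(12, 7) = 12·7 = 84, so 84 ∣ t. Since 28 ∣ 84, it follows that 28 ∣ t.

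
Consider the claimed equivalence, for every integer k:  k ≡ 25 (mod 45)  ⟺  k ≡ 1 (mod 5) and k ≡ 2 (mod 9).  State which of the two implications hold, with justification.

Both directions fail.

(⟹) This fails: k = 25 gives 25 ≡ 25 (mod 45) but 25 ≡ 0 (mod 5), so the conjunction on the right does not hold.

(⟸) This fails: k = 11 satisfies both congruences on the right (11 ≡ 1 mod 5 and 11 ≡ 2 mod 9) yet 11 ≡ 11 (mod 45), not 25.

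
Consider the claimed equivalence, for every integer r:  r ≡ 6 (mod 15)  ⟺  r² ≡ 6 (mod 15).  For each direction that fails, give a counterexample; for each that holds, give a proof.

Not equivalent: only (⇒) holds.

(→) Suppose r ≡ 6 (mod 15). Write r = 15j + 6. Then (15j + 6)² = 225j² + 180j + 36 = 15(15j² + 12j + 2) + 6, so r² ≡ 6 (mod 15).

(←) This fails: take r = 9. Then 9² = 81 ≡ 6 (mod 15), yet 9 ≡ 9 (mod 15), not 6.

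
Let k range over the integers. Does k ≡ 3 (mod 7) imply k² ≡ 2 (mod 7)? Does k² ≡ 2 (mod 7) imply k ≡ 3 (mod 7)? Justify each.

(⇒) Suppose k ≡ 3 (mod 7). Write k = 7j + 3. Then (7j + 3)² = 49j² + 42j + 9 = 7(7j² + 6j + 1) + 2, so k² ≡ 2 (mod 7).

(⇐) This fails: take k = 4. Then 4² = 16 ≡ 2 (mod 7), yet 4 ≡ 4 (mod 7), not 3.

(⇒) holds; (⇐) fails.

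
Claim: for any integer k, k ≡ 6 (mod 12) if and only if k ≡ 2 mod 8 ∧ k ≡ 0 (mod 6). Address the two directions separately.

Forward direction. This fails: k = 6 gives 6 ≡ 6 (mod 12) but 6 ≡ 6 (mod 8), so the conjunction on the right does not hold.

Converse. If k ≡ 2 (mod 8) and k ≡ 0 (mod 6), then by the Chinese remainder theorem k ≡ 18 (mod 24). Since 18 ≡ 6 (mod 12) and 12 ∣ 24, we get k ≡ 6 (mod 12).

Not equivalent: only (⇐) holds.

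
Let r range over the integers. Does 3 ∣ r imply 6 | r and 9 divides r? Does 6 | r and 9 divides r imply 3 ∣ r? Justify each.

Only the converse holds.

Forward direction. This fails: take r = 3. Certainly 3 ∣ 3, but 6 ∤ 3.

Converse. Suppose 6 ∣ r and 9 ∣ r. Any common multiple of 6 and 9 is a multiple of their lcm; here lcm(6, 9) = 6·9/gcd(6, 9) = 54/3 = 18, so 18 ∣ r. Since 3 ∣ 18, it follows that 3 ∣ r.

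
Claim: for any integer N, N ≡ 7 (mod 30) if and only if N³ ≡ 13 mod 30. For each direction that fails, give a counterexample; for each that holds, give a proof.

(⇒) Suppose N ≡ 7 (mod 30). Write N = 30j + 7. Then (30j + 7)³ = 27000j³ + 18900j² + 4410j + 343 = 30(900j³ + 630j² + 147j + 11) + 13, so N³ ≡ 13 (mod 30).

(⇐) Conversely, suppose N³ ≡ 13 (mod 30). The only residue r in {0, …, 29} with r³ ≡ 13 (mod 30) is r = 7, so N ≡ 7 (mod 30).

Equivalent; both directions hold.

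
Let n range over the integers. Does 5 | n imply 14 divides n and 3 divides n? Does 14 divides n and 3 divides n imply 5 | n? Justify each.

Both directions fail.

Forward direction. This fails: take n = 5. Certainly 5 ∣ 5, but 14 ∤ 5.

Converse. This fails: take n = 42. Both 14 ∣ 42 and 3 ∣ 42, yet 42 is not a multiple of 5 (since 42 = 8·5 + 2), so 5 ∤ 42.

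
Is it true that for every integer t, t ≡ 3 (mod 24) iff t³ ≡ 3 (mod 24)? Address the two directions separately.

Both directions hold.

(→) Suppose t ≡ 3 (mod 24). Write t = 24j + 3. Then (24j + 3)³ = 13824j³ + 5184j² + 648j + 27 = 24(576j³ + 216j² + 27j + 1) + 3, so t³ ≡ 3 (mod 24).

(←) Conversely, suppose t³ ≡ 3 (mod 24). The only residue r in {0, …, 23} with r³ ≡ 3 (mod 24) is r = 3, so t ≡ 3 (mod 24).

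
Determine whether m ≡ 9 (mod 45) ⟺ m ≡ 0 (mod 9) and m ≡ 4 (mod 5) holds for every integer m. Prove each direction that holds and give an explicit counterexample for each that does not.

Both implications hold.

(⇒) Suppose m ≡ 9 (mod 45); write m = 45j + 9. Since 9 ∣ 45, reducing mod 9 gives m ≡ 9 ≡ 0 (mod 9); since 5 ∣ 45, reducing mod 5 gives m ≡ 9 ≡ 4 (mod 5).

(⇐) Conversely, if m ≡ 0 (mod 9) and m ≡ 4 (mod 5), then by the Chinese remainder theorem m ≡ 9 (mod 45). This is exactly m ≡ 9 (mod 45).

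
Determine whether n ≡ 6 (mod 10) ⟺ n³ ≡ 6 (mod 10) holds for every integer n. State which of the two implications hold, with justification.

Both implications hold.

(⇒) Suppose n ≡ 6 (mod 10). Write n = 10j + 6. Then (10j + 6)³ = 1000j³ + 1800j² + 1080j + 216 = 10(100j³ + 180j² + 108j + 21) + 6, so n³ ≡ 6 (mod 10).

(⇐) For the converse, argue contrapositively. If n ≢ 6 (mod 10), then n is congruent to one of 0, 1, 2, 3, 4, 5, 7, 8, 9 modulo 10, and these give n³ ≡ 0, 1, 8, 7, 4, 5, 3, 2, 9 respectively — never 6.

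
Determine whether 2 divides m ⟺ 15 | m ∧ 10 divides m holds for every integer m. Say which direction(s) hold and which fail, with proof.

Forward direction. This fails: take m = 2. Certainly 2 ∣ 2, but 15 ∤ 2.

Converse. Suppose 15 ∣ m and 10 ∣ m. Any common multiple of 15 and 10 is a multiple of their lcm; here lcm(15, 10) = 15·10/gcd(15, 10) = 150/5 = 30, so 30 ∣ m. Since 2 ∣ 30, it follows that 2 ∣ m.

Only the reverse direction holds.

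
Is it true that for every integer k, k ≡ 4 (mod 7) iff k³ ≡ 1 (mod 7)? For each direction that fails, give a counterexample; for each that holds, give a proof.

Only the forward direction holds.

[⇒] Suppose k ≡ 4 (mod 7). Write k = 7j + 4. Then (7j + 4)³ = 343j³ + 588j² + 336j + 64 = 7(49j³ + 84j² + 48j + 9) + 1, so k³ ≡ 1 (mod 7).

[⇐] This fails: take k = 1. Then 1³ = 1 ≡ 1 (mod 7), yet 1 ≡ 1 (mod 7), not 4.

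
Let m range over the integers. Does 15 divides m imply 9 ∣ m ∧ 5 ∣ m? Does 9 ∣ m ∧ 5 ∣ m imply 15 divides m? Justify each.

Only the reverse direction holds.

Converse. Suppose 9 ∣ m and 5 ∣ m. Any common multiple of 9 and 5 is a multiple of their lcm; here gcd(9, 5) = 1, so lcm(9, 5) = 9·5 = 45, so 45 ∣ m. Since 15 ∣ 45, it follows that 15 ∣ m.

Forward direction. This fails: take m = 15. Certainly 15 ∣ 15, but 9 ∤ 15.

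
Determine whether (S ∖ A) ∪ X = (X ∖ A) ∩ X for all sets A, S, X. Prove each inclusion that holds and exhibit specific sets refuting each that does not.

Only the reverse inclusion holds.

(⊆) This inclusion fails. Take A = ∅, S = {1}, X = ∅; then 1 ∈ (S ∖ A) ∪ X but 1 ∉ (X ∖ A) ∩ X.

(⊇) Let x ∈ (X ∖ A) ∩ X. Then either x ∈ X and x ∉ A, S; or x ∈ S ∩ X and x ∉ A. In each case x ∈ (S ∖ A) ∪ X, so (X ∖ A) ∩ X ⊆ (S ∖ A) ∪ X.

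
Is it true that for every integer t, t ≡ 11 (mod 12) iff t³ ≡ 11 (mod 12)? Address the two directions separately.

Equivalent; both directions hold.

Forward direction. Suppose t ≡ 11 (mod 12). Write t = 12j + 11. Then (12j + 11)³ = 1728j³ + 4752j² + 4356j + 1331 = 12(144j³ + 396j² + 363j + 110) + 11, so t³ ≡ 11 (mod 12).

Converse. For the converse, argue contrapositively. If t ≢ 11 (mod 12), then t is congruent to one of 0, 1, 2, 3, 4, 5, 6, 7, 8, 9, 10 modulo 12, and these give t³ ≡ 0, 1, 8, 3, 4, 5, 0, 7, 8, 9, 4 respectively — never 11.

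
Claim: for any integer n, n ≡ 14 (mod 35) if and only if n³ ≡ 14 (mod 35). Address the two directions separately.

Forward direction. Suppose n ≡ 14 (mod 35). Write n = 35j + 14. Then (35j + 14)³ = 42875j³ + 51450j² + 20580j + 2744 = 35(1225j³ + 1470j² + 588j + 78) + 14, so n³ ≡ 14 (mod 35).

Converse. Suppose n³ ≡ 14 (mod 35). The only residue r in {0, …, 34} with r³ ≡ 14 (mod 35) is r = 14, so n ≡ 14 (mod 35).

Equivalent; both directions hold.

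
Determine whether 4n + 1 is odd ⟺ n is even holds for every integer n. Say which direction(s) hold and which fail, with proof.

[⇒] This fails: take n = 1. Then 4n + 1 = 5, which is odd, yet n = 1 is odd, not even.

[⇐] Suppose n is even. Since 4 is even, 4n is even for every n, so 4n + 1 has the same parity as 1, which is odd. Hence 4n + 1 is odd.

Only the converse holds.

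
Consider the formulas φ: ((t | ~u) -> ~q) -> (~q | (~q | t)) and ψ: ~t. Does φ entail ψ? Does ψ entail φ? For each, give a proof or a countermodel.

Both directions fail.

(⟹) This fails. Under q = F, t = T, u = F, the left side is true but the right side is false.

(⟸) This fails. Under q = T, t = F, u = T, the left side is false but the right side is true.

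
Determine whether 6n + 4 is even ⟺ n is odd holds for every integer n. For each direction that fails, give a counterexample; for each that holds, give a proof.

(→) This fails: take n = 2. Then 6n + 4 = 16, which is even, yet n = 2 is even, not odd.

(←) Suppose n is odd. Since 6 is even, 6n is even for every n, so 6n + 4 has the same parity as 4, which is even. Hence 6n + 4 is even.

Only the converse holds.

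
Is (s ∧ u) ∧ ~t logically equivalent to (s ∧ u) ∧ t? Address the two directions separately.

(⇒) This fails. Under t = F, u = T, s = T, the left side is true but the right side is false.

(⇐) This fails. Under t = T, u = T, s = T, the left side is false but the right side is true.

Both directions fail.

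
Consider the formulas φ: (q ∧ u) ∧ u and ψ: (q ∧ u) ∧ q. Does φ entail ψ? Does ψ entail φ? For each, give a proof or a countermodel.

Both directions hold; the statement is true.

[⇒] Assume the antecedent. If q is true, the antecedent forces (q = T, u = T), and (q ∧ u) ∧ q holds there. If q is false, the antecedent cannot hold. Either way (q ∧ u) ∧ q holds.

[⇐] Assume the antecedent. If q is true, the antecedent forces (q = T, u = T), and (q ∧ u) ∧ u holds there. If q is false, the antecedent cannot hold. Either way (q ∧ u) ∧ u holds.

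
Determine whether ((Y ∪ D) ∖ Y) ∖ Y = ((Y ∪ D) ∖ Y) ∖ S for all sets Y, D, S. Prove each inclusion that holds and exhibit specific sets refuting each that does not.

Forward inclusion. This inclusion fails. Take Y = ∅, D = {1}, S = {1}; then 1 ∈ ((Y ∪ D) ∖ Y) ∖ Y but 1 ∉ ((Y ∪ D) ∖ Y) ∖ S.

Reverse inclusion. Let x ∈ ((Y ∪ D) ∖ Y) ∖ S. Then x ∈ D and x ∉ Y, S, from which x ∈ ((Y ∪ D) ∖ Y) ∖ Y.

The sets are not equal: only the reverse inclusion holds.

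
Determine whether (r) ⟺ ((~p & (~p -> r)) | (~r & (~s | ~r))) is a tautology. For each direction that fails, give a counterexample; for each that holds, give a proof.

[⇒] This fails. Under r = T, p = T, s = F, the left side is true but the right side is false.

[⇐] This fails. Under r = F, p = F, s = F, the left side is false but the right side is true.

Neither implication holds.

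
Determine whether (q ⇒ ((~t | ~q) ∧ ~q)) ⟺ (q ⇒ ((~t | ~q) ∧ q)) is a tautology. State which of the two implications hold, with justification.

Not equivalent: only (⇒) holds.

(⟹) Assume the antecedent. If q is true, the antecedent cannot hold. If q is false, q ⇒ ((~t | ~q) ∧ q) reduces to true regardless of the other variables. Either way q ⇒ ((~t | ~q) ∧ q) holds.

(⟸) This fails. Under q = T, t = F, the left side is false but the right side is true.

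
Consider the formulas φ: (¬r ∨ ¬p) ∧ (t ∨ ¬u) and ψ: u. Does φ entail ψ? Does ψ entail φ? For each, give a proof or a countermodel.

Both directions fail.

Forward direction. This fails. Under p = F, r = F, t = F, u = F, the left side is true but the right side is false.

Converse. This fails. Under p = F, r = F, t = F, u = T, the left side is false but the right side is true.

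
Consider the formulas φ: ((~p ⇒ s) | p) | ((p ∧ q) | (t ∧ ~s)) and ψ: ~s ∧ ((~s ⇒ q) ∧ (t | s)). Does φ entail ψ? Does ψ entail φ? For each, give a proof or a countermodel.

Only the reverse direction holds.

(→) This fails. Under t = T, s = F, p = F, q = F, the left side is true but the right side is false.

(←) Assume the antecedent. If t is true, the consequent reduces to true regardless of the other variables. If t is false, the antecedent cannot hold. Either way the consequent holds.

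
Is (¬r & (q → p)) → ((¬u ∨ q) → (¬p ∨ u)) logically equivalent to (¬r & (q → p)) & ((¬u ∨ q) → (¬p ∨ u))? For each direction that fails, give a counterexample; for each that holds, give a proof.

Only the reverse direction holds.

[⇒] This fails. Under r = T, q = F, u = F, p = F, the left side is true but the right side is false.

[⇐] Assume the antecedent. If u is true, the consequent reduces to true regardless of the other variables. If u is false, the antecedent forces (r = F, q = F, u = F, p = F), and the consequent holds there. Either way the consequent holds.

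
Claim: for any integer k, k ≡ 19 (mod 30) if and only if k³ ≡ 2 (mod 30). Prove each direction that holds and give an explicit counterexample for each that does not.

Neither implication holds.

[⇒] This fails: take k = 19. Then 19 ≡ 19 (mod 30), but 19³ = 6859 ≡ 19 (mod 30), not 2.

[⇐] This fails: take k = 8. Then 8³ = 512 ≡ 2 (mod 30), yet 8 ≡ 8 (mod 30), not 19.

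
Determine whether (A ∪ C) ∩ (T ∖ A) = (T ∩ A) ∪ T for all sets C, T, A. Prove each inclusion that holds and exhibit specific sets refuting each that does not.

Forward inclusion. Let x ∈ (A ∪ C) ∩ (T ∖ A). Then x ∈ C ∩ T and x ∉ A, from which x ∈ (T ∩ A) ∪ T.

Reverse inclusion. This inclusion fails. Take C = ∅, T = {1}, A = ∅; then 1 ∈ (T ∩ A) ∪ T but 1 ∉ (A ∪ C) ∩ (T ∖ A).

The sets are not equal: only the forward inclusion holds.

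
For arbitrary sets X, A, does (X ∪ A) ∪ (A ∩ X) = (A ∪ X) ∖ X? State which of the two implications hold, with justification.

(⊆) This inclusion fails. Take X = {1}, A = ∅; then 1 ∈ (X ∪ A) ∪ (A ∩ X) but 1 ∉ (A ∪ X) ∖ X.

(⊇) Let x ∈ (A ∪ X) ∖ X. Then x ∈ A and x ∉ X, from which x ∈ (X ∪ A) ∪ (A ∩ X).

(⊆) fails; (⊇) holds.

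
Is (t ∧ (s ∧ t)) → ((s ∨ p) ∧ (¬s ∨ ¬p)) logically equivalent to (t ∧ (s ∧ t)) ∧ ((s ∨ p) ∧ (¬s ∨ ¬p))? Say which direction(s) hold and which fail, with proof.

(⇒) fails; (⇐) holds.

(⇒) This fails. Under s = F, t = F, p = F, the left side is true but the right side is false.

(⇐) Assume the antecedent. If s is true, the antecedent forces (s = T, t = T, p = F), and the consequent holds there. If s is false, the antecedent cannot hold. Either way the consequent holds.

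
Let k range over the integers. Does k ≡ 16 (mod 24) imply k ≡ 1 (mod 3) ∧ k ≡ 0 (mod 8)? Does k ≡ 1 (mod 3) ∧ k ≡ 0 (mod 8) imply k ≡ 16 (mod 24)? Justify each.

Equivalent; both directions hold.

(⟹) Suppose k ≡ 16 (mod 24); write k = 24j + 16. Since 3 ∣ 24, reducing mod 3 gives k ≡ 16 ≡ 1 (mod 3); since 8 ∣ 24, reducing mod 8 gives k ≡ 16 ≡ 0 (mod 8).

(⟸) Conversely, if k ≡ 1 (mod 3) and k ≡ 0 (mod 8), then by the Chinese remainder theorem k ≡ 16 (mod 24). This is exactly k ≡ 16 (mod 24).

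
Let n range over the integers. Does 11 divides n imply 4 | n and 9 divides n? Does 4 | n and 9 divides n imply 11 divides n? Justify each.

(⇒) This fails: take n = 11. Certainly 11 ∣ 11, but 4 ∤ 11.

(⇐) This fails: take n = 36. Both 4 ∣ 36 and 9 ∣ 36, yet 36 is not a multiple of 11 (since 36 = 3·11 + 3), so 11 ∤ 36.

Neither direction holds.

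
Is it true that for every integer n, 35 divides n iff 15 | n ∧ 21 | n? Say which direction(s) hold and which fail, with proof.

(⇒) fails; (⇐) holds.

(→) This fails: take n = 35. Certainly 35 ∣ 35, but 15 ∤ 35.

(←) Suppose 15 ∣ n and 21 ∣ n. Any common multiple of 15 and 21 is a multiple of their lcm; here lcm(15, 21) = 15·21/gcd(15, 21) = 315/3 = 105, so 105 ∣ n. Since 35 ∣ 105, it follows that 35 ∣ n.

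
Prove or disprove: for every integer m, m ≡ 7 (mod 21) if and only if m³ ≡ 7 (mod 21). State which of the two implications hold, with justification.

(⟹) Suppose m ≡ 7 (mod 21). Write m = 21j + 7. Then (21j + 7)³ = 9261j³ + 9261j² + 3087j + 343 = 21(441j³ + 441j² + 147j + 16) + 7, so m³ ≡ 7 (mod 21).

(⟸) Conversely, suppose m³ ≡ 7 (mod 21). The only residue r in {0, …, 20} with r³ ≡ 7 (mod 21) is r = 7, so m ≡ 7 (mod 21).

Both directions hold.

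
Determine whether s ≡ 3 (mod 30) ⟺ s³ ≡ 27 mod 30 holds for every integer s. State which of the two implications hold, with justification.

[⇒] Suppose s ≡ 3 (mod 30). Write s = 30j + 3. Then (30j + 3)³ = 27000j³ + 8100j² + 810j + 27 = 30(900j³ + 270j² + 27j) + 27, so s³ ≡ 27 (mod 30).

[⇐] Conversely, suppose s³ ≡ 27 (mod 30). The only residue r in {0, …, 29} with r³ ≡ 27 (mod 30) is r = 3, so s ≡ 3 (mod 30).

The biconditional holds.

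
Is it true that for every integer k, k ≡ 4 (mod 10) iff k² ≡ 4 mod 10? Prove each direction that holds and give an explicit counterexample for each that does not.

Both directions fail.

(⟹) This fails: take k = 4. Then 4 ≡ 4 (mod 10), but 4² = 16 ≡ 6 (mod 10), not 4.

(⟸) This fails: take k = 2. Then 2² = 4 ≡ 4 (mod 10), yet 2 ≡ 2 (mod 10), not 4.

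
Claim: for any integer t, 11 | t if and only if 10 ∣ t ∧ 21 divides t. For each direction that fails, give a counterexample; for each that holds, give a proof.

Neither direction holds.

Forward direction. This fails: take t = 11. Certainly 11 ∣ 11, but 10 ∤ 11.

Converse. This fails: take t = 210. Both 10 ∣ 210 and 21 ∣ 210, yet 210 is not a multiple of 11 (since 210 = 19·11 + 1), so 11 ∤ 210.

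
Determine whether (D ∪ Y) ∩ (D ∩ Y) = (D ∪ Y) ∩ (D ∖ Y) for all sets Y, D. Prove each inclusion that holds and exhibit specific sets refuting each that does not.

(⊆) This inclusion fails. Take Y = {1}, D = {1}; then 1 ∈ (D ∪ Y) ∩ (D ∩ Y) but 1 ∉ (D ∪ Y) ∩ (D ∖ Y).

(⊇) This inclusion fails. Take Y = ∅, D = {1}; then 1 ∈ (D ∪ Y) ∩ (D ∖ Y) but 1 ∉ (D ∪ Y) ∩ (D ∩ Y).

Both inclusions fail.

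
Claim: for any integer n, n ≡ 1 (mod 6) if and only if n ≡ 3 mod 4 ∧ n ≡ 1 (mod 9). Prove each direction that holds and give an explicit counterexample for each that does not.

(⇒) fails; (⇐) holds.

(→) This fails: n = 1 gives 1 ≡ 1 (mod 6) but 1 ≡ 1 (mod 4), so the conjunction on the right does not hold.

(←) Conversely, if n ≡ 3 (mod 4) and n ≡ 1 (mod 9), then by the Chinese remainder theorem n ≡ 19 (mod 36). Since 19 ≡ 1 (mod 6) and 6 ∣ 36, we get n ≡ 1 (mod 6).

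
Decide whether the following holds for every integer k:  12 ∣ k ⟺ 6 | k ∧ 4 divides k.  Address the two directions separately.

The biconditional holds.

(⟸) Suppose 6 ∣ k and 4 ∣ k. Any common multiple of 6 and 4 is a multiple of their lcm; here lcm(6, 4) = 6·4/gcd(6, 4) = 24/2 = 12, so 12 ∣ k.

(⟹) If 12 ∣ k, write k = 12q. Since 12 = 2·6, k = 6·(2q), so 6 ∣ k; and since 12 = 3·4, k = 4·(3q), so 4 ∣ k.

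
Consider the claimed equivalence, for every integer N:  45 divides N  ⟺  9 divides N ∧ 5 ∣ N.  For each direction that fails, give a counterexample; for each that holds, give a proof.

Both directions hold; the statement is true.

[⇒] If 45 ∣ N, write N = 45q. Since 45 = 5·9, N = 9·(5q), so 9 ∣ N; and since 45 = 9·5, N = 5·(9q), so 5 ∣ N.

[⇐] Suppose 9 ∣ N and 5 ∣ N. Any common multiple of 9 and 5 is a multiple of their lcm; here gcd(9, 5) = 1, so lcm(9, 5) = 9·5 = 45, so 45 ∣ N.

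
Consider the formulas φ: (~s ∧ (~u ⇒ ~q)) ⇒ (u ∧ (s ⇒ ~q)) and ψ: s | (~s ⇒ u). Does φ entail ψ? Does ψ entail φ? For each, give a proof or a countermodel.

Forward direction. This fails. Under s = F, u = F, q = T, the left side is true but the right side is false.

Converse. Assume the antecedent. If s is true, the consequent reduces to true regardless of the other variables. If s is false, the antecedent forces (s = F, u = T, q = F) or (s = F, u = T, q = T), and the consequent holds there. Either way the consequent holds.

Not equivalent: only (⇐) holds.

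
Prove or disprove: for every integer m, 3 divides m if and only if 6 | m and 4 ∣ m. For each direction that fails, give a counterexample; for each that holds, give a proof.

Forward direction. This fails: take m = 3. Certainly 3 ∣ 3, but 6 ∤ 3.

Converse. Suppose 6 ∣ m and 4 ∣ m. Any common multiple of 6 and 4 is a multiple of their lcm; here lcm(6, 4) = 6·4/gcd(6, 4) = 24/2 = 12, so 12 ∣ m. Since 3 ∣ 12, it follows that 3 ∣ m.

(⇒) fails; (⇐) holds.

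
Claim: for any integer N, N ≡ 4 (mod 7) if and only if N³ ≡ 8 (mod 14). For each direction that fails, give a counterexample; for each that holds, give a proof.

Forward direction. This fails: take N = 11. Then 11 ≡ 4 (mod 7), but 11³ = 1331 ≡ 1 (mod 14), not 8.

Converse. This fails: take N = 2. Then 2³ = 8 ≡ 8 (mod 14), yet 2 ≡ 2 (mod 7), not 4.

Both directions fail.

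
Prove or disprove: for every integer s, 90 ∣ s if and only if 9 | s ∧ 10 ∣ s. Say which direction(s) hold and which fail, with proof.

Equivalent; both directions hold.

[⇒] If 90 ∣ s, write s = 90q. Since 90 = 10·9, s = 9·(10q), so 9 ∣ s; and since 90 = 9·10, s = 10·(9q), so 10 ∣ s.

[⇐] Suppose 9 ∣ s and 10 ∣ s. Any common multiple of 9 and 10 is a multiple of their lcm; here gcd(9, 10) = 1, so lcm(9, 10) = 9·10 = 90, so 90 ∣ s.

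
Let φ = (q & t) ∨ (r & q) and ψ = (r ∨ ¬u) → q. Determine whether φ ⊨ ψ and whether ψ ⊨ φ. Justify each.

Forward direction. Assume the antecedent. If q is true, (r ∨ ¬u) → q reduces to true regardless of the other variables. If q is false, the antecedent cannot hold. Either way (r ∨ ¬u) → q holds.

Converse. This fails. Under t = F, q = T, r = F, u = F, the left side is false but the right side is true.

(⇒) holds; (⇐) fails.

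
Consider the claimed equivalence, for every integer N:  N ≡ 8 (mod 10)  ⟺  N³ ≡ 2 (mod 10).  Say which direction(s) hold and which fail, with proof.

Both directions hold.

(⟸) For the converse, argue contrapositively. If N ≢ 8 (mod 10), then N is congruent to one of 0, 1, 2, 3, 4, 5, 6, 7, 9 modulo 10, and these give N³ ≡ 0, 1, 8, 7, 4, 5, 6, 3, 9 respectively — never 2.

(⟹) Suppose N ≡ 8 (mod 10). Write N = 10j + 8. Then (10j + 8)³ = 1000j³ + 2400j² + 1920j + 512 = 10(100j³ + 240j² + 192j + 51) + 2, so N³ ≡ 2 (mod 10).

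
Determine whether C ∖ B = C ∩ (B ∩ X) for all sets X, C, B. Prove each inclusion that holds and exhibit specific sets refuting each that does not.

Neither inclusion holds.

(⊆) This inclusion fails. Take X = ∅, C = {1}, B = ∅; then 1 ∈ C ∖ B but 1 ∉ C ∩ (B ∩ X).

(⊇) This inclusion fails. Take X = {1}, C = {1}, B = {1}; then 1 ∈ C ∩ (B ∩ X) but 1 ∉ C ∖ B.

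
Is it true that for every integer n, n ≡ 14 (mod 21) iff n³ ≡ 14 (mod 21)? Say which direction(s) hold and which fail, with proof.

Both directions hold; the statement is true.

Forward direction. Suppose n ≡ 14 (mod 21). Write n = 21j + 14. Then (21j + 14)³ = 9261j³ + 18522j² + 12348j + 2744 = 21(441j³ + 882j² + 588j + 130) + 14, so n³ ≡ 14 (mod 21).

Converse. Suppose n³ ≡ 14 (mod 21). The only residue r in {0, …, 20} with r³ ≡ 14 (mod 21) is r = 14, so n ≡ 14 (mod 21).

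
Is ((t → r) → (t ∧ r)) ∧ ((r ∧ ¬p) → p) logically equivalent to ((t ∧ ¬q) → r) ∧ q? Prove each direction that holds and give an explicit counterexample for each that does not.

Both directions fail.

(⇒) This fails. Under p = F, t = T, q = F, r = F, the left side is true but the right side is false.

(⇐) This fails. Under p = F, t = F, q = T, r = F, the left side is false but the right side is true.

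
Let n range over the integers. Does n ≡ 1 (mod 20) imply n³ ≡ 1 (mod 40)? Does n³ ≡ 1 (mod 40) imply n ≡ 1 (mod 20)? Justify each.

(←) The residues r modulo 40 with r³ ≡ 1 (mod 40) are exactly {1}, and each is ≡ 1 (mod 20).

(→) This fails: take n = 21. Then 21 ≡ 1 (mod 20), but 21³ = 9261 ≡ 21 (mod 40), not 1.

Not equivalent: only (⇐) holds.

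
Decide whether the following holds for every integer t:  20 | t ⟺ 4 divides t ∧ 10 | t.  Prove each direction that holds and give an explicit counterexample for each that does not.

Equivalent; both directions hold.

(→) If 20 ∣ t, write t = 20q. Since 20 = 5·4, t = 4·(5q), so 4 ∣ t; and since 20 = 2·10, t = 10·(2q), so 10 ∣ t.

(←) Suppose 4 ∣ t and 10 ∣ t. Any common multiple of 4 and 10 is a multiple of their lcm; here lcm(4, 10) = 4·10/gcd(4, 10) = 40/2 = 20, so 20 ∣ t.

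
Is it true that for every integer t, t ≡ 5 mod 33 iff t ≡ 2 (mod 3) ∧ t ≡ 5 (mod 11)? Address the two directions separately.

(⟹) Suppose t ≡ 5 (mod 33); write t = 33j + 5. Since 3 ∣ 33, reducing mod 3 gives t ≡ 5 ≡ 2 (mod 3); since 11 ∣ 33, reducing mod 11 gives t ≡ 5 (mod 11).

(⟸) Conversely, if t ≡ 2 (mod 3) and t ≡ 5 (mod 11), then by the Chinese remainder theorem t ≡ 5 (mod 33). This is exactly t ≡ 5 (mod 33).

The biconditional holds.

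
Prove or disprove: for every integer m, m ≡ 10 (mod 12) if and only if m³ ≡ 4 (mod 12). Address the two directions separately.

(⟸) This fails: take m = 4. Then 4³ = 64 ≡ 4 (mod 12), yet 4 ≡ 4 (mod 12), not 10.

(⟹) Suppose m ≡ 10 (mod 12). Write m = 12j + 10. Then (12j + 10)³ = 1728j³ + 4320j² + 3600j + 1000 = 12(144j³ + 360j² + 300j + 83) + 4, so m³ ≡ 4 (mod 12).

(⇒) holds; (⇐) fails.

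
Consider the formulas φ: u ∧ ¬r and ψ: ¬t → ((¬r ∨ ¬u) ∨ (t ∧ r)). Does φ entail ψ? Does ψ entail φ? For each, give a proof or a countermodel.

(⇒) holds; (⇐) fails.

[⇒] Assume the antecedent. If u is true, the antecedent forces (u = T, t = F, r = F) or (u = T, t = T, r = F), and ¬t → ((¬r ∨ ¬u) ∨ (t ∧ r)) holds there. If u is false, the antecedent cannot hold. Either way ¬t → ((¬r ∨ ¬u) ∨ (t ∧ r)) holds.

[⇐] This fails. Under u = F, t = F, r = F, the left side is false but the right side is true.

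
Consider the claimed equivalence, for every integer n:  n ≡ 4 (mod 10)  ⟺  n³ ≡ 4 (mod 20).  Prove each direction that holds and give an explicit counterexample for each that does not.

The biconditional holds.

Converse. The residues r modulo 20 with r³ ≡ 4 (mod 20) are exactly {4, 14}, and each is ≡ 4 (mod 10).

Forward direction. Suppose n ≡ 4 (mod 10). Working modulo 20, n ∈ {4, 14}; for each such r, r³ ≡ 4 (mod 20).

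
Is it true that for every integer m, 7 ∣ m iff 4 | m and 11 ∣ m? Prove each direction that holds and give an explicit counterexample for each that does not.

(⟹) This fails: take m = 7. Certainly 7 ∣ 7, but 4 ∤ 7.

(⟸) This fails: take m = 44. Both 4 ∣ 44 and 11 ∣ 44, yet 44 is not a multiple of 7 (since 44 = 6·7 + 2), so 7 ∤ 44.

Both directions fail.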